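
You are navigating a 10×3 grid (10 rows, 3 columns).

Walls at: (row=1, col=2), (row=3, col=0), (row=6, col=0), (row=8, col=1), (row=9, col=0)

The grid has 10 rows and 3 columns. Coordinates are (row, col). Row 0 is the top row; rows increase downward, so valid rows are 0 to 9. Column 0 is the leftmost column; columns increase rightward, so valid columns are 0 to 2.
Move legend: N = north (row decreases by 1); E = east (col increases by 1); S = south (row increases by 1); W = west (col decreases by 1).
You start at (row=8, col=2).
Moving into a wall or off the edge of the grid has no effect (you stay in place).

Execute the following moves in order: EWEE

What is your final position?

Start: (row=8, col=2)
  E (east): blocked, stay at (row=8, col=2)
  W (west): blocked, stay at (row=8, col=2)
  E (east): blocked, stay at (row=8, col=2)
  E (east): blocked, stay at (row=8, col=2)
Final: (row=8, col=2)

Answer: Final position: (row=8, col=2)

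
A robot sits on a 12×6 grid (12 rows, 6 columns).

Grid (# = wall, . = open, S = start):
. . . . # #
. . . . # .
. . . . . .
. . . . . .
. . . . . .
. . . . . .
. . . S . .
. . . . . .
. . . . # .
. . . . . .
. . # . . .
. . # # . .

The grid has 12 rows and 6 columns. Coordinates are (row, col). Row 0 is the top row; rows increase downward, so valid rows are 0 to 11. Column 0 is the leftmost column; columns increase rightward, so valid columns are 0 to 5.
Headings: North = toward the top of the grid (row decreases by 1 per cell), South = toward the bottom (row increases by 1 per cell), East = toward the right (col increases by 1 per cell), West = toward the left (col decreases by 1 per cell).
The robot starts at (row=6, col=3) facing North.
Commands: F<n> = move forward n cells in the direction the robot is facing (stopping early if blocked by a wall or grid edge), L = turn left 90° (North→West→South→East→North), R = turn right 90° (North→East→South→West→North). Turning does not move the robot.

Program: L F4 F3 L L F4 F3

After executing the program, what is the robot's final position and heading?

Start: (row=6, col=3), facing North
  L: turn left, now facing West
  F4: move forward 3/4 (blocked), now at (row=6, col=0)
  F3: move forward 0/3 (blocked), now at (row=6, col=0)
  L: turn left, now facing South
  L: turn left, now facing East
  F4: move forward 4, now at (row=6, col=4)
  F3: move forward 1/3 (blocked), now at (row=6, col=5)
Final: (row=6, col=5), facing East

Answer: Final position: (row=6, col=5), facing East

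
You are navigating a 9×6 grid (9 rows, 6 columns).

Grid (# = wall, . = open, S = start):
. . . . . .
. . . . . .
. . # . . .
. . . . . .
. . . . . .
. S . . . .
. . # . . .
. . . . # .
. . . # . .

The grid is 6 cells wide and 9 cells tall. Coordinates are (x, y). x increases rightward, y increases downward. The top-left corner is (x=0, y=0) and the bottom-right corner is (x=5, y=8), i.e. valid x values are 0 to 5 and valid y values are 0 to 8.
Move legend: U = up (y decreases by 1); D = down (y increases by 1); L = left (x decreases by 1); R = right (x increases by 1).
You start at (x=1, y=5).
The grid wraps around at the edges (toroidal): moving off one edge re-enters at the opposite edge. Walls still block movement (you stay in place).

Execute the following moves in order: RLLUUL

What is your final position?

Start: (x=1, y=5)
  R (right): (x=1, y=5) -> (x=2, y=5)
  L (left): (x=2, y=5) -> (x=1, y=5)
  L (left): (x=1, y=5) -> (x=0, y=5)
  U (up): (x=0, y=5) -> (x=0, y=4)
  U (up): (x=0, y=4) -> (x=0, y=3)
  L (left): (x=0, y=3) -> (x=5, y=3)
Final: (x=5, y=3)

Answer: Final position: (x=5, y=3)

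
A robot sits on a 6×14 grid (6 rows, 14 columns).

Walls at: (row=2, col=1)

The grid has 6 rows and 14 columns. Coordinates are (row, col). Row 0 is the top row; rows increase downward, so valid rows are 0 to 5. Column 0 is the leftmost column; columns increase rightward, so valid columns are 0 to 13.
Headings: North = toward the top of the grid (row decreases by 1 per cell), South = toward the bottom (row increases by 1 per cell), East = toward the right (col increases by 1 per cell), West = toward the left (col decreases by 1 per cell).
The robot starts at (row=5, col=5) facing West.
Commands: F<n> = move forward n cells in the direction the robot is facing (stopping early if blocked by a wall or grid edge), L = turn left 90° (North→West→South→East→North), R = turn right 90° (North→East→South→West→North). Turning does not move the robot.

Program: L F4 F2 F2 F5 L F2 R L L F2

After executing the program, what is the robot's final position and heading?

Answer: Final position: (row=3, col=7), facing North

Derivation:
Start: (row=5, col=5), facing West
  L: turn left, now facing South
  F4: move forward 0/4 (blocked), now at (row=5, col=5)
  F2: move forward 0/2 (blocked), now at (row=5, col=5)
  F2: move forward 0/2 (blocked), now at (row=5, col=5)
  F5: move forward 0/5 (blocked), now at (row=5, col=5)
  L: turn left, now facing East
  F2: move forward 2, now at (row=5, col=7)
  R: turn right, now facing South
  L: turn left, now facing East
  L: turn left, now facing North
  F2: move forward 2, now at (row=3, col=7)
Final: (row=3, col=7), facing North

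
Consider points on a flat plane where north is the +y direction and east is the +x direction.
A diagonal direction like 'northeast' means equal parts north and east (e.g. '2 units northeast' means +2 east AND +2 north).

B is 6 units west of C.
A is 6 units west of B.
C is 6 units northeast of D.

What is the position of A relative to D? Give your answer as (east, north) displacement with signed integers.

Place D at the origin (east=0, north=0).
  C is 6 units northeast of D: delta (east=+6, north=+6); C at (east=6, north=6).
  B is 6 units west of C: delta (east=-6, north=+0); B at (east=0, north=6).
  A is 6 units west of B: delta (east=-6, north=+0); A at (east=-6, north=6).
Therefore A relative to D: (east=-6, north=6).

Answer: A is at (east=-6, north=6) relative to D.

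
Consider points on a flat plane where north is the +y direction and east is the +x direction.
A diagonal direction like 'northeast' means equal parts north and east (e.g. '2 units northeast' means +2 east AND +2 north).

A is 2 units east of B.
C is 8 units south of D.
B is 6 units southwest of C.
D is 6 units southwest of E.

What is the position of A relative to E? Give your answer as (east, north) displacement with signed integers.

Answer: A is at (east=-10, north=-20) relative to E.

Derivation:
Place E at the origin (east=0, north=0).
  D is 6 units southwest of E: delta (east=-6, north=-6); D at (east=-6, north=-6).
  C is 8 units south of D: delta (east=+0, north=-8); C at (east=-6, north=-14).
  B is 6 units southwest of C: delta (east=-6, north=-6); B at (east=-12, north=-20).
  A is 2 units east of B: delta (east=+2, north=+0); A at (east=-10, north=-20).
Therefore A relative to E: (east=-10, north=-20).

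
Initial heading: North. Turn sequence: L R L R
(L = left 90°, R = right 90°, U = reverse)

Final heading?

Start: North
  L (left (90° counter-clockwise)) -> West
  R (right (90° clockwise)) -> North
  L (left (90° counter-clockwise)) -> West
  R (right (90° clockwise)) -> North
Final: North

Answer: Final heading: North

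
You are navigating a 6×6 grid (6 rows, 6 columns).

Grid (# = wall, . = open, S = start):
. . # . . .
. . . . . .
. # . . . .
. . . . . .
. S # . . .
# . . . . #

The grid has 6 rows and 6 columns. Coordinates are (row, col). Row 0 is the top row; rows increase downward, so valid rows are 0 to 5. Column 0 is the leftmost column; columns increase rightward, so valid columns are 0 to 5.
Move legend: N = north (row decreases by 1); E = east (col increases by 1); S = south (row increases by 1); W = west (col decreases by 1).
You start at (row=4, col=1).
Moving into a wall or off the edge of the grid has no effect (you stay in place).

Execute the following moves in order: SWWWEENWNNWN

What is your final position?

Start: (row=4, col=1)
  S (south): (row=4, col=1) -> (row=5, col=1)
  [×3]W (west): blocked, stay at (row=5, col=1)
  E (east): (row=5, col=1) -> (row=5, col=2)
  E (east): (row=5, col=2) -> (row=5, col=3)
  N (north): (row=5, col=3) -> (row=4, col=3)
  W (west): blocked, stay at (row=4, col=3)
  N (north): (row=4, col=3) -> (row=3, col=3)
  N (north): (row=3, col=3) -> (row=2, col=3)
  W (west): (row=2, col=3) -> (row=2, col=2)
  N (north): (row=2, col=2) -> (row=1, col=2)
Final: (row=1, col=2)

Answer: Final position: (row=1, col=2)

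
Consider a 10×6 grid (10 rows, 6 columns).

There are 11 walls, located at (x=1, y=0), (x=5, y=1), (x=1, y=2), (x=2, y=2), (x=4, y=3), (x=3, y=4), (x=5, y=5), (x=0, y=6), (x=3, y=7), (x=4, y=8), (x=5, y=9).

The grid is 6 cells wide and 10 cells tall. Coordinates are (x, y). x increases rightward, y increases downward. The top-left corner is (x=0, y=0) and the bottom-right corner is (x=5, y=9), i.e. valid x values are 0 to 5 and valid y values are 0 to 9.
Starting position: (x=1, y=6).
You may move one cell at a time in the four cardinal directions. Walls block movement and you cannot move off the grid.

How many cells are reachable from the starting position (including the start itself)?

BFS flood-fill from (x=1, y=6):
  Distance 0: (x=1, y=6)
  Distance 1: (x=1, y=5), (x=2, y=6), (x=1, y=7)
  Distance 2: (x=1, y=4), (x=0, y=5), (x=2, y=5), (x=3, y=6), (x=0, y=7), (x=2, y=7), (x=1, y=8)
  Distance 3: (x=1, y=3), (x=0, y=4), (x=2, y=4), (x=3, y=5), (x=4, y=6), (x=0, y=8), (x=2, y=8), (x=1, y=9)
  Distance 4: (x=0, y=3), (x=2, y=3), (x=4, y=5), (x=5, y=6), (x=4, y=7), (x=3, y=8), (x=0, y=9), (x=2, y=9)
  Distance 5: (x=0, y=2), (x=3, y=3), (x=4, y=4), (x=5, y=7), (x=3, y=9)
  Distance 6: (x=0, y=1), (x=3, y=2), (x=5, y=4), (x=5, y=8), (x=4, y=9)
  Distance 7: (x=0, y=0), (x=1, y=1), (x=3, y=1), (x=4, y=2), (x=5, y=3)
  Distance 8: (x=3, y=0), (x=2, y=1), (x=4, y=1), (x=5, y=2)
  Distance 9: (x=2, y=0), (x=4, y=0)
  Distance 10: (x=5, y=0)
Total reachable: 49 (grid has 49 open cells total)

Answer: Reachable cells: 49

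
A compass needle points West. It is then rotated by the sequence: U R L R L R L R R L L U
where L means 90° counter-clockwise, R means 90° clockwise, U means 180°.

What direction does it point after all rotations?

Start: West
  U (U-turn (180°)) -> East
  R (right (90° clockwise)) -> South
  L (left (90° counter-clockwise)) -> East
  R (right (90° clockwise)) -> South
  L (left (90° counter-clockwise)) -> East
  R (right (90° clockwise)) -> South
  L (left (90° counter-clockwise)) -> East
  R (right (90° clockwise)) -> South
  R (right (90° clockwise)) -> West
  L (left (90° counter-clockwise)) -> South
  L (left (90° counter-clockwise)) -> East
  U (U-turn (180°)) -> West
Final: West

Answer: Final heading: West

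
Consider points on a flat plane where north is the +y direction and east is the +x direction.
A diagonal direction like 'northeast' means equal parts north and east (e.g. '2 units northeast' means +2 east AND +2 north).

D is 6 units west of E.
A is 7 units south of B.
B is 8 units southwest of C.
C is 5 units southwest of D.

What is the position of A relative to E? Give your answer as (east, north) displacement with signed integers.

Place E at the origin (east=0, north=0).
  D is 6 units west of E: delta (east=-6, north=+0); D at (east=-6, north=0).
  C is 5 units southwest of D: delta (east=-5, north=-5); C at (east=-11, north=-5).
  B is 8 units southwest of C: delta (east=-8, north=-8); B at (east=-19, north=-13).
  A is 7 units south of B: delta (east=+0, north=-7); A at (east=-19, north=-20).
Therefore A relative to E: (east=-19, north=-20).

Answer: A is at (east=-19, north=-20) relative to E.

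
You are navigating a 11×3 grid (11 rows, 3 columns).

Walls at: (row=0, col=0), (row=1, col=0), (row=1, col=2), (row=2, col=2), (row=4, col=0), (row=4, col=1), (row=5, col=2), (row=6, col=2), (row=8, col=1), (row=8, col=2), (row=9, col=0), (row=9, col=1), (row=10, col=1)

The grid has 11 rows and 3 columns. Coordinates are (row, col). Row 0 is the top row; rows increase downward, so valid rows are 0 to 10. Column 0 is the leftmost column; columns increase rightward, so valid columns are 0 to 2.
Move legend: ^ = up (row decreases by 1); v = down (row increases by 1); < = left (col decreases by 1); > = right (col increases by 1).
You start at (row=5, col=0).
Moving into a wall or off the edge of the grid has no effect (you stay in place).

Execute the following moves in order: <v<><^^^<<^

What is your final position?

Start: (row=5, col=0)
  < (left): blocked, stay at (row=5, col=0)
  v (down): (row=5, col=0) -> (row=6, col=0)
  < (left): blocked, stay at (row=6, col=0)
  > (right): (row=6, col=0) -> (row=6, col=1)
  < (left): (row=6, col=1) -> (row=6, col=0)
  ^ (up): (row=6, col=0) -> (row=5, col=0)
  ^ (up): blocked, stay at (row=5, col=0)
  ^ (up): blocked, stay at (row=5, col=0)
  < (left): blocked, stay at (row=5, col=0)
  < (left): blocked, stay at (row=5, col=0)
  ^ (up): blocked, stay at (row=5, col=0)
Final: (row=5, col=0)

Answer: Final position: (row=5, col=0)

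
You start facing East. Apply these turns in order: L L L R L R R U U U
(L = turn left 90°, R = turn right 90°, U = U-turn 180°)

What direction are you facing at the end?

Start: East
  L (left (90° counter-clockwise)) -> North
  L (left (90° counter-clockwise)) -> West
  L (left (90° counter-clockwise)) -> South
  R (right (90° clockwise)) -> West
  L (left (90° counter-clockwise)) -> South
  R (right (90° clockwise)) -> West
  R (right (90° clockwise)) -> North
  U (U-turn (180°)) -> South
  U (U-turn (180°)) -> North
  U (U-turn (180°)) -> South
Final: South

Answer: Final heading: South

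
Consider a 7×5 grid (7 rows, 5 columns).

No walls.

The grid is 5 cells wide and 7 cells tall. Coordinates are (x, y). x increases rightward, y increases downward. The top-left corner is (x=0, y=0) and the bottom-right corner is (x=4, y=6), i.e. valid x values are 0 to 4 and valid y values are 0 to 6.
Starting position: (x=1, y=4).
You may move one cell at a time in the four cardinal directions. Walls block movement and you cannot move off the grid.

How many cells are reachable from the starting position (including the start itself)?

BFS flood-fill from (x=1, y=4):
  Distance 0: (x=1, y=4)
  Distance 1: (x=1, y=3), (x=0, y=4), (x=2, y=4), (x=1, y=5)
  Distance 2: (x=1, y=2), (x=0, y=3), (x=2, y=3), (x=3, y=4), (x=0, y=5), (x=2, y=5), (x=1, y=6)
  Distance 3: (x=1, y=1), (x=0, y=2), (x=2, y=2), (x=3, y=3), (x=4, y=4), (x=3, y=5), (x=0, y=6), (x=2, y=6)
  Distance 4: (x=1, y=0), (x=0, y=1), (x=2, y=1), (x=3, y=2), (x=4, y=3), (x=4, y=5), (x=3, y=6)
  Distance 5: (x=0, y=0), (x=2, y=0), (x=3, y=1), (x=4, y=2), (x=4, y=6)
  Distance 6: (x=3, y=0), (x=4, y=1)
  Distance 7: (x=4, y=0)
Total reachable: 35 (grid has 35 open cells total)

Answer: Reachable cells: 35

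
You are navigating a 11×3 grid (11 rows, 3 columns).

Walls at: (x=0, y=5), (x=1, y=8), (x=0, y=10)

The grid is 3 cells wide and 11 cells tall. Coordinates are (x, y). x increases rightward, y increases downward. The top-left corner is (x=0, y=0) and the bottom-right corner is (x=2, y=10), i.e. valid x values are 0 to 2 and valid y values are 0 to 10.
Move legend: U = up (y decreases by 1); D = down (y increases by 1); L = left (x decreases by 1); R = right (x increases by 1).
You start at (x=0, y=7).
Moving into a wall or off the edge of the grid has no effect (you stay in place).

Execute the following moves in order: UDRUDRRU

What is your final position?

Start: (x=0, y=7)
  U (up): (x=0, y=7) -> (x=0, y=6)
  D (down): (x=0, y=6) -> (x=0, y=7)
  R (right): (x=0, y=7) -> (x=1, y=7)
  U (up): (x=1, y=7) -> (x=1, y=6)
  D (down): (x=1, y=6) -> (x=1, y=7)
  R (right): (x=1, y=7) -> (x=2, y=7)
  R (right): blocked, stay at (x=2, y=7)
  U (up): (x=2, y=7) -> (x=2, y=6)
Final: (x=2, y=6)

Answer: Final position: (x=2, y=6)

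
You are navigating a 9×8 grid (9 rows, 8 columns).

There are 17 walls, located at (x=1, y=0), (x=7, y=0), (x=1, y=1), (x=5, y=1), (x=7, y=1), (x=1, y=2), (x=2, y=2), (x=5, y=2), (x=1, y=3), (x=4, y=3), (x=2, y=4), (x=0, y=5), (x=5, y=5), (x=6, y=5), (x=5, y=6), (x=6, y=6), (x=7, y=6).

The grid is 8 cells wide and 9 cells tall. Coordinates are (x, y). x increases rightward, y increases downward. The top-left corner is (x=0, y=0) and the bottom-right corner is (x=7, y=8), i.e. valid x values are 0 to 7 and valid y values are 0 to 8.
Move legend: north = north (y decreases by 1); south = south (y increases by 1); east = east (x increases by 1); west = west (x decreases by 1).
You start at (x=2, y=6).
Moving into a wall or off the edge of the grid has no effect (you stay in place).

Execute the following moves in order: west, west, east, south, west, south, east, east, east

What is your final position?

Start: (x=2, y=6)
  west (west): (x=2, y=6) -> (x=1, y=6)
  west (west): (x=1, y=6) -> (x=0, y=6)
  east (east): (x=0, y=6) -> (x=1, y=6)
  south (south): (x=1, y=6) -> (x=1, y=7)
  west (west): (x=1, y=7) -> (x=0, y=7)
  south (south): (x=0, y=7) -> (x=0, y=8)
  east (east): (x=0, y=8) -> (x=1, y=8)
  east (east): (x=1, y=8) -> (x=2, y=8)
  east (east): (x=2, y=8) -> (x=3, y=8)
Final: (x=3, y=8)

Answer: Final position: (x=3, y=8)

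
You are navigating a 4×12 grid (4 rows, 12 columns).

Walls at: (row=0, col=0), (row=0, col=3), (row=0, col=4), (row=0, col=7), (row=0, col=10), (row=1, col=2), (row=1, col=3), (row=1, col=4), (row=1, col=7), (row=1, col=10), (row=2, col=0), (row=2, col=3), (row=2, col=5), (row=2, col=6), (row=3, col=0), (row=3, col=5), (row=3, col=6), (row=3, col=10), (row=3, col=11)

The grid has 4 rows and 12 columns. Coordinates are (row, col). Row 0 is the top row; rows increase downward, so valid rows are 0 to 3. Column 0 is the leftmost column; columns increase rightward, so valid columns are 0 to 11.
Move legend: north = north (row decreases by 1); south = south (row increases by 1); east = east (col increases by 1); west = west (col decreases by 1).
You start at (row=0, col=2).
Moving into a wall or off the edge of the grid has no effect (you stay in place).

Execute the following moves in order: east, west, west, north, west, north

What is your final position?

Start: (row=0, col=2)
  east (east): blocked, stay at (row=0, col=2)
  west (west): (row=0, col=2) -> (row=0, col=1)
  west (west): blocked, stay at (row=0, col=1)
  north (north): blocked, stay at (row=0, col=1)
  west (west): blocked, stay at (row=0, col=1)
  north (north): blocked, stay at (row=0, col=1)
Final: (row=0, col=1)

Answer: Final position: (row=0, col=1)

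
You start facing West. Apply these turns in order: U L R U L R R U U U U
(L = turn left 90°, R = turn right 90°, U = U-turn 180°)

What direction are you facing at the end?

Start: West
  U (U-turn (180°)) -> East
  L (left (90° counter-clockwise)) -> North
  R (right (90° clockwise)) -> East
  U (U-turn (180°)) -> West
  L (left (90° counter-clockwise)) -> South
  R (right (90° clockwise)) -> West
  R (right (90° clockwise)) -> North
  U (U-turn (180°)) -> South
  U (U-turn (180°)) -> North
  U (U-turn (180°)) -> South
  U (U-turn (180°)) -> North
Final: North

Answer: Final heading: North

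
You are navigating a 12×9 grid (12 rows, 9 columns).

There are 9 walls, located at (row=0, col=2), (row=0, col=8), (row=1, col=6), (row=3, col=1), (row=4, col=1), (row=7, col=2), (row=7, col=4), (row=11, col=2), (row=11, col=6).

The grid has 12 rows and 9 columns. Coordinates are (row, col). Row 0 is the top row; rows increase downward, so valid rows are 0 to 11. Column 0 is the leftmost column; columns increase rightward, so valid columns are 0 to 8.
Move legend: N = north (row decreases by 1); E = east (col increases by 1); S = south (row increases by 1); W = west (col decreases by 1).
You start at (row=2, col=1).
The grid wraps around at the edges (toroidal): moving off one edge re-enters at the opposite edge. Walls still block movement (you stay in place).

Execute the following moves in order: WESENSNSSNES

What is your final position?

Answer: Final position: (row=3, col=3)

Derivation:
Start: (row=2, col=1)
  W (west): (row=2, col=1) -> (row=2, col=0)
  E (east): (row=2, col=0) -> (row=2, col=1)
  S (south): blocked, stay at (row=2, col=1)
  E (east): (row=2, col=1) -> (row=2, col=2)
  N (north): (row=2, col=2) -> (row=1, col=2)
  S (south): (row=1, col=2) -> (row=2, col=2)
  N (north): (row=2, col=2) -> (row=1, col=2)
  S (south): (row=1, col=2) -> (row=2, col=2)
  S (south): (row=2, col=2) -> (row=3, col=2)
  N (north): (row=3, col=2) -> (row=2, col=2)
  E (east): (row=2, col=2) -> (row=2, col=3)
  S (south): (row=2, col=3) -> (row=3, col=3)
Final: (row=3, col=3)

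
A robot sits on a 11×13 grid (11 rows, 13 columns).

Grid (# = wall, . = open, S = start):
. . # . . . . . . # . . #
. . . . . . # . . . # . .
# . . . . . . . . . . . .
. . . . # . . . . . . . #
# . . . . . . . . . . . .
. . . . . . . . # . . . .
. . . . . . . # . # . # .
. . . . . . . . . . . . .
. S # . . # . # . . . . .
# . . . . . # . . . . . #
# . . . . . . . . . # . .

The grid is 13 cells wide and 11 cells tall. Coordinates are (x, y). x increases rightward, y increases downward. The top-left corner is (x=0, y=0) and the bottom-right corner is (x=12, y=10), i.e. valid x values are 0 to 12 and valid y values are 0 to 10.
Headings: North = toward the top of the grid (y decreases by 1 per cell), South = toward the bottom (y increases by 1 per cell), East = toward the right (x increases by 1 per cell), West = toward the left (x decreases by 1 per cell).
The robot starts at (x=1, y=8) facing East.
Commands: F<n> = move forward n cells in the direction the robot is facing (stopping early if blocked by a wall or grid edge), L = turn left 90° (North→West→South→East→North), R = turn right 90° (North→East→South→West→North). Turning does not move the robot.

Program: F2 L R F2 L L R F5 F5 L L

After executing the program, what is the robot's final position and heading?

Answer: Final position: (x=1, y=0), facing South

Derivation:
Start: (x=1, y=8), facing East
  F2: move forward 0/2 (blocked), now at (x=1, y=8)
  L: turn left, now facing North
  R: turn right, now facing East
  F2: move forward 0/2 (blocked), now at (x=1, y=8)
  L: turn left, now facing North
  L: turn left, now facing West
  R: turn right, now facing North
  F5: move forward 5, now at (x=1, y=3)
  F5: move forward 3/5 (blocked), now at (x=1, y=0)
  L: turn left, now facing West
  L: turn left, now facing South
Final: (x=1, y=0), facing South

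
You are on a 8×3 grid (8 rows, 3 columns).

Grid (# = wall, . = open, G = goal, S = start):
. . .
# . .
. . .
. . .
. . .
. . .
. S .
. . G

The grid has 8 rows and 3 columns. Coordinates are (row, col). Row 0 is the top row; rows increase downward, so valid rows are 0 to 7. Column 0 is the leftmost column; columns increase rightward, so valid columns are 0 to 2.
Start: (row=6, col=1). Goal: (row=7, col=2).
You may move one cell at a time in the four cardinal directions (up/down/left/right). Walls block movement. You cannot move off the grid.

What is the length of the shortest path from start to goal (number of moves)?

Answer: Shortest path length: 2

Derivation:
BFS from (row=6, col=1) until reaching (row=7, col=2):
  Distance 0: (row=6, col=1)
  Distance 1: (row=5, col=1), (row=6, col=0), (row=6, col=2), (row=7, col=1)
  Distance 2: (row=4, col=1), (row=5, col=0), (row=5, col=2), (row=7, col=0), (row=7, col=2)  <- goal reached here
One shortest path (2 moves): (row=6, col=1) -> (row=6, col=2) -> (row=7, col=2)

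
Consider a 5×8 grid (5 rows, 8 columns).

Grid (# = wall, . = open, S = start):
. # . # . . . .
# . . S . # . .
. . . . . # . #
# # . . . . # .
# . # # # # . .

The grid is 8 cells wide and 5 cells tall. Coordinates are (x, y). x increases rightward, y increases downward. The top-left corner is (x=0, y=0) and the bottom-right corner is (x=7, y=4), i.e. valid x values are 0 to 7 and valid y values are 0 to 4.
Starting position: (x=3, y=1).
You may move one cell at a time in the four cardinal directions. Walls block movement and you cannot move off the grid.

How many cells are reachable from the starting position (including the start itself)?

BFS flood-fill from (x=3, y=1):
  Distance 0: (x=3, y=1)
  Distance 1: (x=2, y=1), (x=4, y=1), (x=3, y=2)
  Distance 2: (x=2, y=0), (x=4, y=0), (x=1, y=1), (x=2, y=2), (x=4, y=2), (x=3, y=3)
  Distance 3: (x=5, y=0), (x=1, y=2), (x=2, y=3), (x=4, y=3)
  Distance 4: (x=6, y=0), (x=0, y=2), (x=5, y=3)
  Distance 5: (x=7, y=0), (x=6, y=1)
  Distance 6: (x=7, y=1), (x=6, y=2)
Total reachable: 21 (grid has 26 open cells total)

Answer: Reachable cells: 21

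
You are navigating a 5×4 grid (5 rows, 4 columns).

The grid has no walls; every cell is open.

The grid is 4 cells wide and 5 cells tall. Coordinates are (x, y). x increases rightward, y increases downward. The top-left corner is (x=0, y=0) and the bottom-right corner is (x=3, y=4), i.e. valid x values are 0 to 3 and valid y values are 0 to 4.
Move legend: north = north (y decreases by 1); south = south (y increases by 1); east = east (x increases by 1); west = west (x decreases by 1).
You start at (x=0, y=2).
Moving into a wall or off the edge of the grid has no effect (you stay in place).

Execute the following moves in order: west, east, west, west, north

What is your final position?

Answer: Final position: (x=0, y=1)

Derivation:
Start: (x=0, y=2)
  west (west): blocked, stay at (x=0, y=2)
  east (east): (x=0, y=2) -> (x=1, y=2)
  west (west): (x=1, y=2) -> (x=0, y=2)
  west (west): blocked, stay at (x=0, y=2)
  north (north): (x=0, y=2) -> (x=0, y=1)
Final: (x=0, y=1)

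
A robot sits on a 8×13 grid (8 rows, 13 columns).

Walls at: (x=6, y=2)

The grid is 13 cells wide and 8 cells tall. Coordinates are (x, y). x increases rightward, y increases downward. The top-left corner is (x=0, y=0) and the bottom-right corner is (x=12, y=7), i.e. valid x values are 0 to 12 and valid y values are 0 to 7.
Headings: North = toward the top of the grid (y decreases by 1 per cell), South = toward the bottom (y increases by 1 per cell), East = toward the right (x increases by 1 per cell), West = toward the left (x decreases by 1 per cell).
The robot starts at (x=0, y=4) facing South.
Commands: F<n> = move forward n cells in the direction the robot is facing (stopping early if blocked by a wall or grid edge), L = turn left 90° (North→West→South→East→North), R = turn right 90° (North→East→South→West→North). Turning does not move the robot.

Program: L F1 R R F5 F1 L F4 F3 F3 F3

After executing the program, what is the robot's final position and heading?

Start: (x=0, y=4), facing South
  L: turn left, now facing East
  F1: move forward 1, now at (x=1, y=4)
  R: turn right, now facing South
  R: turn right, now facing West
  F5: move forward 1/5 (blocked), now at (x=0, y=4)
  F1: move forward 0/1 (blocked), now at (x=0, y=4)
  L: turn left, now facing South
  F4: move forward 3/4 (blocked), now at (x=0, y=7)
  [×3]F3: move forward 0/3 (blocked), now at (x=0, y=7)
Final: (x=0, y=7), facing South

Answer: Final position: (x=0, y=7), facing South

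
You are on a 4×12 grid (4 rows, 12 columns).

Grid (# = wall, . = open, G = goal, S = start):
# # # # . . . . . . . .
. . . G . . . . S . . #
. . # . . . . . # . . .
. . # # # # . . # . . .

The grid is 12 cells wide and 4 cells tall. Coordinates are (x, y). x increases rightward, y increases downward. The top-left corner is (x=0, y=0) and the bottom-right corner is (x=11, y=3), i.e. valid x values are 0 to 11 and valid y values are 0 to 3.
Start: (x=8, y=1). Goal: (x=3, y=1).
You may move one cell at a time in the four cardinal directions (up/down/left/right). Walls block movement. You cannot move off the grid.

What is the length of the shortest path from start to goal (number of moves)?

BFS from (x=8, y=1) until reaching (x=3, y=1):
  Distance 0: (x=8, y=1)
  Distance 1: (x=8, y=0), (x=7, y=1), (x=9, y=1)
  Distance 2: (x=7, y=0), (x=9, y=0), (x=6, y=1), (x=10, y=1), (x=7, y=2), (x=9, y=2)
  Distance 3: (x=6, y=0), (x=10, y=0), (x=5, y=1), (x=6, y=2), (x=10, y=2), (x=7, y=3), (x=9, y=3)
  Distance 4: (x=5, y=0), (x=11, y=0), (x=4, y=1), (x=5, y=2), (x=11, y=2), (x=6, y=3), (x=10, y=3)
  Distance 5: (x=4, y=0), (x=3, y=1), (x=4, y=2), (x=11, y=3)  <- goal reached here
One shortest path (5 moves): (x=8, y=1) -> (x=7, y=1) -> (x=6, y=1) -> (x=5, y=1) -> (x=4, y=1) -> (x=3, y=1)

Answer: Shortest path length: 5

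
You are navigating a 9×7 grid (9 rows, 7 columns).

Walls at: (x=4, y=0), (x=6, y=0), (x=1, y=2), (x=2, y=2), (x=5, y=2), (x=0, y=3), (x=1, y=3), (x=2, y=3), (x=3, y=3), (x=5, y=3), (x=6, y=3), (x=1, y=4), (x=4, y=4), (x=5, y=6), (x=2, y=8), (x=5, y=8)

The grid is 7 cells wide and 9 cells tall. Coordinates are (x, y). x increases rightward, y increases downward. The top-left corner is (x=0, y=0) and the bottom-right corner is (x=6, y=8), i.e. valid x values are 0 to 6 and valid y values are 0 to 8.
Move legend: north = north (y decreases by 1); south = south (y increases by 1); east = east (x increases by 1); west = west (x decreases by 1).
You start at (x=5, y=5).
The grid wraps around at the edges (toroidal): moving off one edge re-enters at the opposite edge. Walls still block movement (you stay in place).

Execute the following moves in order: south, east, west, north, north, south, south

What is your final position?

Start: (x=5, y=5)
  south (south): blocked, stay at (x=5, y=5)
  east (east): (x=5, y=5) -> (x=6, y=5)
  west (west): (x=6, y=5) -> (x=5, y=5)
  north (north): (x=5, y=5) -> (x=5, y=4)
  north (north): blocked, stay at (x=5, y=4)
  south (south): (x=5, y=4) -> (x=5, y=5)
  south (south): blocked, stay at (x=5, y=5)
Final: (x=5, y=5)

Answer: Final position: (x=5, y=5)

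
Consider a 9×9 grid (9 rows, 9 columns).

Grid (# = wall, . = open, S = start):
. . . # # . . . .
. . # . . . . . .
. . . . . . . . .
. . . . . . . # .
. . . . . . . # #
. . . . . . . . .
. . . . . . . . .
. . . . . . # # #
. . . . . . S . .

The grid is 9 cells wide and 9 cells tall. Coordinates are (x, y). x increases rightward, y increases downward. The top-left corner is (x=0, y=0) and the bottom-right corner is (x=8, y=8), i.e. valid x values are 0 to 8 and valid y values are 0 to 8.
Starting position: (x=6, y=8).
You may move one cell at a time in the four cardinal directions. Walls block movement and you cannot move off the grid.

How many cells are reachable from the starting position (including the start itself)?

Answer: Reachable cells: 72

Derivation:
BFS flood-fill from (x=6, y=8):
  Distance 0: (x=6, y=8)
  Distance 1: (x=5, y=8), (x=7, y=8)
  Distance 2: (x=5, y=7), (x=4, y=8), (x=8, y=8)
  Distance 3: (x=5, y=6), (x=4, y=7), (x=3, y=8)
  Distance 4: (x=5, y=5), (x=4, y=6), (x=6, y=6), (x=3, y=7), (x=2, y=8)
  Distance 5: (x=5, y=4), (x=4, y=5), (x=6, y=5), (x=3, y=6), (x=7, y=6), (x=2, y=7), (x=1, y=8)
  Distance 6: (x=5, y=3), (x=4, y=4), (x=6, y=4), (x=3, y=5), (x=7, y=5), (x=2, y=6), (x=8, y=6), (x=1, y=7), (x=0, y=8)
  Distance 7: (x=5, y=2), (x=4, y=3), (x=6, y=3), (x=3, y=4), (x=2, y=5), (x=8, y=5), (x=1, y=6), (x=0, y=7)
  Distance 8: (x=5, y=1), (x=4, y=2), (x=6, y=2), (x=3, y=3), (x=2, y=4), (x=1, y=5), (x=0, y=6)
  Distance 9: (x=5, y=0), (x=4, y=1), (x=6, y=1), (x=3, y=2), (x=7, y=2), (x=2, y=3), (x=1, y=4), (x=0, y=5)
  Distance 10: (x=6, y=0), (x=3, y=1), (x=7, y=1), (x=2, y=2), (x=8, y=2), (x=1, y=3), (x=0, y=4)
  Distance 11: (x=7, y=0), (x=8, y=1), (x=1, y=2), (x=0, y=3), (x=8, y=3)
  Distance 12: (x=8, y=0), (x=1, y=1), (x=0, y=2)
  Distance 13: (x=1, y=0), (x=0, y=1)
  Distance 14: (x=0, y=0), (x=2, y=0)
Total reachable: 72 (grid has 72 open cells total)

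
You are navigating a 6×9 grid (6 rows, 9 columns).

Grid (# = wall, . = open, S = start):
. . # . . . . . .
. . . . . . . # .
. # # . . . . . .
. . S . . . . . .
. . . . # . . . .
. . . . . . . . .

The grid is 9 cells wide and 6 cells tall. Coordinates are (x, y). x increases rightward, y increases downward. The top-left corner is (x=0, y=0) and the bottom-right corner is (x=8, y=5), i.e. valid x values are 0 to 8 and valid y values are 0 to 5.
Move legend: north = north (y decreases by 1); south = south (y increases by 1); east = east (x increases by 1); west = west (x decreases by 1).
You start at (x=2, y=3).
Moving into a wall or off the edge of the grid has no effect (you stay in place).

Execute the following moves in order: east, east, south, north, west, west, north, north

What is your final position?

Start: (x=2, y=3)
  east (east): (x=2, y=3) -> (x=3, y=3)
  east (east): (x=3, y=3) -> (x=4, y=3)
  south (south): blocked, stay at (x=4, y=3)
  north (north): (x=4, y=3) -> (x=4, y=2)
  west (west): (x=4, y=2) -> (x=3, y=2)
  west (west): blocked, stay at (x=3, y=2)
  north (north): (x=3, y=2) -> (x=3, y=1)
  north (north): (x=3, y=1) -> (x=3, y=0)
Final: (x=3, y=0)

Answer: Final position: (x=3, y=0)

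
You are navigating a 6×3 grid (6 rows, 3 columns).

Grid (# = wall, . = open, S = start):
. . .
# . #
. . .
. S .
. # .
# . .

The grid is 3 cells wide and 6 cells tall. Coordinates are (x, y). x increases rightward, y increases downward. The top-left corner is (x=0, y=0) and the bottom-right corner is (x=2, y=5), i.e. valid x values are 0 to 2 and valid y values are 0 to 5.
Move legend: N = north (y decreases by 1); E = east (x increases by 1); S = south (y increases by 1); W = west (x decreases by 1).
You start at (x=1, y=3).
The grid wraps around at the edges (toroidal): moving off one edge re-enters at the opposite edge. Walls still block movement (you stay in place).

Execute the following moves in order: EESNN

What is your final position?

Answer: Final position: (x=0, y=2)

Derivation:
Start: (x=1, y=3)
  E (east): (x=1, y=3) -> (x=2, y=3)
  E (east): (x=2, y=3) -> (x=0, y=3)
  S (south): (x=0, y=3) -> (x=0, y=4)
  N (north): (x=0, y=4) -> (x=0, y=3)
  N (north): (x=0, y=3) -> (x=0, y=2)
Final: (x=0, y=2)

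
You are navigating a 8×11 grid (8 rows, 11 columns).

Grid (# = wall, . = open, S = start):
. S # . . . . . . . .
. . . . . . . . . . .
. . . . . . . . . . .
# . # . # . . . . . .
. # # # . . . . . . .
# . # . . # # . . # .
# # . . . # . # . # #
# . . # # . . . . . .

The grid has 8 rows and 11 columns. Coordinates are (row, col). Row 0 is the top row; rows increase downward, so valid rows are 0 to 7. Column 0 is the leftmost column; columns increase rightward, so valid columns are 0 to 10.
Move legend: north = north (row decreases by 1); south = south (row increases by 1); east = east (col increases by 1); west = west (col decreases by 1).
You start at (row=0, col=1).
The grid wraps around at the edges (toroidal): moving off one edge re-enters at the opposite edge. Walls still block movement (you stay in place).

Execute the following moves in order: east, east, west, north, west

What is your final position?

Answer: Final position: (row=0, col=10)

Derivation:
Start: (row=0, col=1)
  east (east): blocked, stay at (row=0, col=1)
  east (east): blocked, stay at (row=0, col=1)
  west (west): (row=0, col=1) -> (row=0, col=0)
  north (north): blocked, stay at (row=0, col=0)
  west (west): (row=0, col=0) -> (row=0, col=10)
Final: (row=0, col=10)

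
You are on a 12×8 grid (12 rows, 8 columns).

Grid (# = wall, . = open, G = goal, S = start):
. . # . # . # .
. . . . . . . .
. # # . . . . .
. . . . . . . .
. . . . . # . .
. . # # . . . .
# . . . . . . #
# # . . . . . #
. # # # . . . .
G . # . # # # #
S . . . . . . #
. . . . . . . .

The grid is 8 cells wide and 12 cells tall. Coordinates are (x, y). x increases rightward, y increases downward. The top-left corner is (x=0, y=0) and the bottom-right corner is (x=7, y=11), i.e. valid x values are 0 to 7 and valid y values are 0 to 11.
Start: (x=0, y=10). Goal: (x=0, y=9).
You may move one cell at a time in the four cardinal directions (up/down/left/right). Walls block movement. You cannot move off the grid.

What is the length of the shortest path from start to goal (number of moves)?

BFS from (x=0, y=10) until reaching (x=0, y=9):
  Distance 0: (x=0, y=10)
  Distance 1: (x=0, y=9), (x=1, y=10), (x=0, y=11)  <- goal reached here
One shortest path (1 moves): (x=0, y=10) -> (x=0, y=9)

Answer: Shortest path length: 1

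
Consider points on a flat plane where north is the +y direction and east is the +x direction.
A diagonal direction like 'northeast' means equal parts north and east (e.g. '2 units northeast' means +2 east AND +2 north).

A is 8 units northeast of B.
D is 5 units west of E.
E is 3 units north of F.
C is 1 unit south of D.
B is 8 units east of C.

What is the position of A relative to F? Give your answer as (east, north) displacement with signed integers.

Answer: A is at (east=11, north=10) relative to F.

Derivation:
Place F at the origin (east=0, north=0).
  E is 3 units north of F: delta (east=+0, north=+3); E at (east=0, north=3).
  D is 5 units west of E: delta (east=-5, north=+0); D at (east=-5, north=3).
  C is 1 unit south of D: delta (east=+0, north=-1); C at (east=-5, north=2).
  B is 8 units east of C: delta (east=+8, north=+0); B at (east=3, north=2).
  A is 8 units northeast of B: delta (east=+8, north=+8); A at (east=11, north=10).
Therefore A relative to F: (east=11, north=10).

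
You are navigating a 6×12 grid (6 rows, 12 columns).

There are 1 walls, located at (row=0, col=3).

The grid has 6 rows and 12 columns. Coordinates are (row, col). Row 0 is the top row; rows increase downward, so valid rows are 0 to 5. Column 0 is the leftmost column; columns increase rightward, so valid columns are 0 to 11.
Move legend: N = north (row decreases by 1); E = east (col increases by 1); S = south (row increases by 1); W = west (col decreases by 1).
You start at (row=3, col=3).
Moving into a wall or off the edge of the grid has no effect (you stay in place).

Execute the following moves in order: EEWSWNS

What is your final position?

Start: (row=3, col=3)
  E (east): (row=3, col=3) -> (row=3, col=4)
  E (east): (row=3, col=4) -> (row=3, col=5)
  W (west): (row=3, col=5) -> (row=3, col=4)
  S (south): (row=3, col=4) -> (row=4, col=4)
  W (west): (row=4, col=4) -> (row=4, col=3)
  N (north): (row=4, col=3) -> (row=3, col=3)
  S (south): (row=3, col=3) -> (row=4, col=3)
Final: (row=4, col=3)

Answer: Final position: (row=4, col=3)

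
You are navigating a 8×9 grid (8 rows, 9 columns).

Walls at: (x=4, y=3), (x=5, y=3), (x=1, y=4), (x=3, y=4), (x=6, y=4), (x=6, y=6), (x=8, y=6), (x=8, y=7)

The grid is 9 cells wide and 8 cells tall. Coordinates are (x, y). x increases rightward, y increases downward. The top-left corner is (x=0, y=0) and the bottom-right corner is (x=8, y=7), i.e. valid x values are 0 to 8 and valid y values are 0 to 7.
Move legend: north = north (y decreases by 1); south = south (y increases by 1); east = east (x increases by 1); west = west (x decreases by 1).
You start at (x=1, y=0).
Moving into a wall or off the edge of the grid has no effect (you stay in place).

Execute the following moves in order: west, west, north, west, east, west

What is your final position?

Answer: Final position: (x=0, y=0)

Derivation:
Start: (x=1, y=0)
  west (west): (x=1, y=0) -> (x=0, y=0)
  west (west): blocked, stay at (x=0, y=0)
  north (north): blocked, stay at (x=0, y=0)
  west (west): blocked, stay at (x=0, y=0)
  east (east): (x=0, y=0) -> (x=1, y=0)
  west (west): (x=1, y=0) -> (x=0, y=0)
Final: (x=0, y=0)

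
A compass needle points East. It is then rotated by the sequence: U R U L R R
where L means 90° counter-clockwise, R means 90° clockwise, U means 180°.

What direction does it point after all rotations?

Answer: Final heading: West

Derivation:
Start: East
  U (U-turn (180°)) -> West
  R (right (90° clockwise)) -> North
  U (U-turn (180°)) -> South
  L (left (90° counter-clockwise)) -> East
  R (right (90° clockwise)) -> South
  R (right (90° clockwise)) -> West
Final: West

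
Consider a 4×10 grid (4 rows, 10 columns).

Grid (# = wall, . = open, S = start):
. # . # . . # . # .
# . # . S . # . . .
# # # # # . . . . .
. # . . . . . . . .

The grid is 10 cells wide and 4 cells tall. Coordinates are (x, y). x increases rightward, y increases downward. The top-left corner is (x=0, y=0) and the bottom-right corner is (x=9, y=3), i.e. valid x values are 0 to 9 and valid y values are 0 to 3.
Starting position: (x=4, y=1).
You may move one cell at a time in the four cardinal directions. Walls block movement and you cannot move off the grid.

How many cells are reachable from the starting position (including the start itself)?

Answer: Reachable cells: 23

Derivation:
BFS flood-fill from (x=4, y=1):
  Distance 0: (x=4, y=1)
  Distance 1: (x=4, y=0), (x=3, y=1), (x=5, y=1)
  Distance 2: (x=5, y=0), (x=5, y=2)
  Distance 3: (x=6, y=2), (x=5, y=3)
  Distance 4: (x=7, y=2), (x=4, y=3), (x=6, y=3)
  Distance 5: (x=7, y=1), (x=8, y=2), (x=3, y=3), (x=7, y=3)
  Distance 6: (x=7, y=0), (x=8, y=1), (x=9, y=2), (x=2, y=3), (x=8, y=3)
  Distance 7: (x=9, y=1), (x=9, y=3)
  Distance 8: (x=9, y=0)
Total reachable: 23 (grid has 27 open cells total)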